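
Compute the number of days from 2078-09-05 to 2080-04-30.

603

September 2078: 30 − 5 = 25 days remain.
Then 18 full months totalling 548 days.
April 1–30, 2080: 30 days.
Total: 25 + 548 + 30 = 603 days.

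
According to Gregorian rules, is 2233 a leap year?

No

2233 is not a leap year.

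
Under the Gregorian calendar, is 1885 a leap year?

1885 is not a leap year.

No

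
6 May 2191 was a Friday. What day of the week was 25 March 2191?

Count forward from the earlier date (March 25, 2191) to the later (May 6, 2191):
March 2191: 31 − 25 = 6 days remain.
Then April (30): 30 days.
May 1–6, 2191: 6 days.
Total: 6 + 30 + 6 = 42 days.
42 is a multiple of 7, so 25 March 2191 falls on the same weekday: Friday.

Friday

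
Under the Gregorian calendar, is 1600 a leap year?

Yes

1600 is a leap year (divisible by 400).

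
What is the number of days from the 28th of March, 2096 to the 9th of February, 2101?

1778

March 28, 2096 → March 28, 2097: 365 days.
March 28, 2097 → March 28, 2098: 365 days.
March 28, 2098 → March 28, 2099: 365 days.
March 28, 2099 → March 28, 2100: 365 days (2100 is not a leap year (divisible by 100 but not 400)).
March 2100: 31 − 28 = 3 days remain.
Then 10 full months totalling 306 days.
February 1–9, 2101: 9 days (2101 is not a leap year).
Residual: 318 days.
Total: 1778 days.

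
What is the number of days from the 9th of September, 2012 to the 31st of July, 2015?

1055

September 9, 2012 → September 9, 2013: 365 days.
September 9, 2013 → September 9, 2014: 365 days.
September 2014: 30 − 9 = 21 days remain.
Then 9 full months totalling 273 days.
July 1–31, 2015: 31 days.
Residual: 325 days.
Total: 1055 days.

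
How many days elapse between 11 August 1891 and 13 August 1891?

2

Within August 1891: 13 − 11 = 2 days.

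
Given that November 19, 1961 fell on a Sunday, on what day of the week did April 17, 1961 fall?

Count forward from the earlier date (April 17, 1961) to the later (November 19, 1961):
April 1961: 30 − 17 = 13 days remain.
Then May (31), June (30), July (31), August (31), September (30), October (31): 31 + 30 + 31 + 31 + 30 + 31 = 184 days.
November 1–19, 1961: 19 days.
Total: 13 + 184 + 19 = 216 days.
216 mod 7 = 6, so 6 days before Sunday is Monday.

Monday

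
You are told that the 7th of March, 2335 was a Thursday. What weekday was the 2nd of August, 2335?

March 2335: 31 − 7 = 24 days remain.
Then April (30), May (31), June (30), July (31): 30 + 31 + 30 + 31 = 122 days.
August 1–2, 2335: 2 days.
Total: 24 + 122 + 2 = 148 days.
148 mod 7 = 1, so 1 day after Thursday is Friday.

Friday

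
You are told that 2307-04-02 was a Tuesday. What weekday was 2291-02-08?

Count forward from the earlier date (February 8, 2291) to the later (April 2, 2307):
Day-of-year of February 8, 2291: 39.
Day-of-year of April 2, 2307: 92.
2291 has 365 days, so 365 − 39 = 326 days remain in 2291.
Full years 2292–2306: 12 common + 3 leap = 12×365 + 3×366 = 5478 days.
Total: 326 + 5478 + 92 = 5896 days.
5896 mod 7 = 2, so 2 days before Tuesday is Sunday.

Sunday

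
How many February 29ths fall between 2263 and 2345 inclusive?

Years divisible by 4: 2264, 2268, …, 2344 — 21 in all.
Of these, 2300 is divisible by 100 but not 400, so not leap.
Leap years: 21 − 1 = 20.

20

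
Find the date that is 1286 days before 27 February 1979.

21 August 1975

Count 1286 days before February 27, 1979:
Day-of-year of August 21, 1975: 233.
Day-of-year of February 27, 1979: 58.
1975 has 365 days, so 365 − 233 = 132 days remain in 1975.
Full years: 1976: 366; 1977: 365; 1978: 365. Sum = 1096.
Total: 132 + 1096 + 58 = 1286 days.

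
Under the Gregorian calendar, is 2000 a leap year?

Yes

2000 is a leap year (divisible by 400).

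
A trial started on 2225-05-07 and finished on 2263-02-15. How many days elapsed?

13798

Day-of-year of May 7, 2225: 127.
Day-of-year of February 15, 2263: 46.
2225 has 365 days, so 365 − 127 = 238 days remain in 2225.
Full years 2226–2262: 28 common + 9 leap = 28×365 + 9×366 = 13514 days.
Total: 238 + 13514 + 46 = 13798 days.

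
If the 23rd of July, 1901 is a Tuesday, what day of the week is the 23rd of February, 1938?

Wednesday

From July 23, 1901 to July 23, 1937: 36 years, of which 9 contain a Feb 29 — 27×365 + 9×366 = 13149 days.
July 1937: 31 − 23 = 8 days remain.
Then August (31), September (30), October (31), November (30), December (31), January (31): 31 + 30 + 31 + 30 + 31 + 31 = 184 days.
February 1–23, 1938: 23 days (1938 is not a leap year).
Residual: 215 days.
Total: 13364 days.
13364 mod 7 = 1, so 1 day after Tuesday is Wednesday.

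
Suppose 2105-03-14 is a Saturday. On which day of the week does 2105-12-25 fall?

Friday

March 2105: 31 − 14 = 17 days remain.
Then April (30), May (31), June (30), July (31), August (31), September (30), October (31), November (30): 30 + 31 + 30 + 31 + 31 + 30 + 31 + 30 = 244 days.
December 1–25, 2105: 25 days.
Total: 17 + 244 + 25 = 286 days.
286 mod 7 = 6, so 6 days after Saturday is Friday.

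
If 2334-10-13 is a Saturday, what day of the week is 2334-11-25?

Sunday

October 2334: 31 − 13 = 18 days remain.
November 1–25, 2334: 25 days.
Total: 18 + 25 = 43 days.
43 mod 7 = 1, so 1 day after Saturday is Sunday.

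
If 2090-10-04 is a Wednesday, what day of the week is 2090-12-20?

Wednesday

October 2090: 31 − 4 = 27 days remain.
Then November (30): 30 days.
December 1–20, 2090: 20 days.
Total: 27 + 30 + 20 = 77 days.
77 is a multiple of 7, so 2090-12-20 falls on the same weekday: Wednesday.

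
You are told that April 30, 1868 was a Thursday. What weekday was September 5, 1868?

Saturday

April 1868: 30 − 30 = 0 days remain.
Then May (31), June (30), July (31), August (31): 31 + 30 + 31 + 31 = 123 days.
September 1–5, 1868: 5 days.
Total: 0 + 123 + 5 = 128 days.
128 mod 7 = 2, so 2 days after Thursday is Saturday.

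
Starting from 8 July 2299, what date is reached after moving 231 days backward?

19 November 2298

Count 231 days before July 8, 2299:
Day-of-year of November 19, 2298: 323.
Day-of-year of July 8, 2299: 189.
2298 has 365 days, so 365 − 323 = 42 days remain in 2298.
Total: 42 + 189 = 231 days.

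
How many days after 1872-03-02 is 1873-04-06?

Day-of-year of March 2, 1872: 62.
Day-of-year of April 6, 1873: 96.
1872 has 366 days, so 366 − 62 = 304 days remain in 1872.
Total: 304 + 96 = 400 days.

400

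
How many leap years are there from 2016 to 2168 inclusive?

38

Years divisible by 4: 2016, 2020, …, 2168 — 39 in all.
Of these, 2100 is divisible by 100 but not 400, so not leap.
Leap years: 39 − 1 = 38.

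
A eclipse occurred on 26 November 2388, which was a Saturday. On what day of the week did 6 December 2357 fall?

Count forward from the earlier date (December 6, 2357) to the later (November 26, 2388):
From December 6, 2357 to December 6, 2387: 30 years, of which 7 contain a Feb 29 — 23×365 + 7×366 = 10957 days.
December 2387: 31 − 6 = 25 days remain.
Then 10 full months totalling 305 days.
November 1–26, 2388: 26 days.
Residual: 356 days.
Total: 11313 days.
11313 mod 7 = 1, so 1 day before Saturday is Friday.

Friday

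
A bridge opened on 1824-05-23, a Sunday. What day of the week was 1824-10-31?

May 1824: 31 − 23 = 8 days remain.
Then June (30), July (31), August (31), September (30): 30 + 31 + 31 + 30 = 122 days.
October 1–31, 1824: 31 days.
Total: 8 + 122 + 31 = 161 days.
161 is a multiple of 7, so 1824-10-31 falls on the same weekday: Sunday.

Sunday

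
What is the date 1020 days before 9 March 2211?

23 May 2208

Count 1020 days before March 9, 2211:
Day-of-year of May 23, 2208: 144.
Day-of-year of March 9, 2211: 68.
2208 has 366 days, so 366 − 144 = 222 days remain in 2208.
Full years: 2209: 365; 2210: 365. Sum = 730.
Total: 222 + 730 + 68 = 1020 days.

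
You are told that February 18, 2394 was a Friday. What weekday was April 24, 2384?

Tuesday

Count forward from the earlier date (April 24, 2384) to the later (February 18, 2394):
From April 24, 2384 to April 24, 2393: 9 years, of which 2 contain a Feb 29 — 7×365 + 2×366 = 3287 days.
April 2393: 30 − 24 = 6 days remain.
Then 9 full months totalling 276 days.
February 1–18, 2394: 18 days (2394 is not a leap year).
Residual: 300 days.
Total: 3587 days.
3587 mod 7 = 3, so 3 days before Friday is Tuesday.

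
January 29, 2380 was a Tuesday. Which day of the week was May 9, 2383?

Monday

January 29, 2380 → January 29, 2381: 366 days (2380 is a leap year).
January 29, 2381 → January 29, 2382: 365 days.
January 29, 2382 → January 29, 2383: 365 days.
January 2383: 31 − 29 = 2 days remain.
Then February 2383 (28), March (31), April (30): 28 + 31 + 30 = 89 days.
May 1–9, 2383: 9 days.
Residual: 100 days.
Total: 1196 days.
1196 mod 7 = 6, so 6 days after Tuesday is Monday.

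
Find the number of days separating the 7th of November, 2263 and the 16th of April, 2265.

526

November 2263: 30 − 7 = 23 days remain.
Then 16 full months totalling 487 days.
April 1–16, 2265: 16 days.
Total: 23 + 487 + 16 = 526 days.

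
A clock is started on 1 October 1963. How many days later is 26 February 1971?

2705

From October 1, 1963 to October 1, 1970: 7 years, of which 2 contain a Feb 29 — 5×365 + 2×366 = 2557 days.
October 1970: 31 − 1 = 30 days remain.
Then November (30), December (31), January (31): 30 + 31 + 31 = 92 days.
February 1–26, 1971: 26 days (1971 is not a leap year).
Residual: 148 days.
Total: 2705 days.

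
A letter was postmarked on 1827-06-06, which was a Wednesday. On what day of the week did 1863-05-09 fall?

From June 6, 1827 to June 6, 1862: 35 years, of which 9 contain a Feb 29 — 26×365 + 9×366 = 12784 days.
June 1862: 30 − 6 = 24 days remain.
Then 10 full months totalling 304 days.
May 1–9, 1863: 9 days.
Residual: 337 days.
Total: 13121 days.
13121 mod 7 = 3, so 3 days after Wednesday is Saturday.

Saturday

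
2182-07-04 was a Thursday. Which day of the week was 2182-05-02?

Thursday

Count forward from the earlier date (May 2, 2182) to the later (July 4, 2182):
May 2182: 31 − 2 = 29 days remain.
Then June (30): 30 days.
July 1–4, 2182: 4 days.
Total: 29 + 30 + 4 = 63 days.
63 is a multiple of 7, so 2182-05-02 falls on the same weekday: Thursday.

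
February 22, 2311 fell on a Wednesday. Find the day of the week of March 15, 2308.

Count forward from the earlier date (March 15, 2308) to the later (February 22, 2311):
Day-of-year of March 15, 2308: 75.
Day-of-year of February 22, 2311: 53.
2308 has 366 days, so 366 − 75 = 291 days remain in 2308.
Full years: 2309: 365; 2310: 365. Sum = 730.
Total: 291 + 730 + 53 = 1074 days.
1074 mod 7 = 3, so 3 days before Wednesday is Sunday.

Sunday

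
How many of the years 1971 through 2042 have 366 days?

18

Years divisible by 4: 1972, 1976, …, 2040 — 18 in all.
2000 is divisible by 400, so still leap.
No century exceptions apply. Count: 18.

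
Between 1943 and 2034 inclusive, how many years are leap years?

Years divisible by 4: 1944, 1948, …, 2032 — 23 in all.
2000 is divisible by 400, so still leap.
No century exceptions apply. Count: 23.

23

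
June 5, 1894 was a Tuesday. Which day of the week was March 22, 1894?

Thursday

Count forward from the earlier date (March 22, 1894) to the later (June 5, 1894):
March 1894: 31 − 22 = 9 days remain.
Then April (30), May (31): 30 + 31 = 61 days.
June 1–5, 1894: 5 days.
Total: 9 + 61 + 5 = 75 days.
75 mod 7 = 5, so 5 days before Tuesday is Thursday.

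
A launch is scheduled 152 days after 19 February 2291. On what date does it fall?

21 July 2291

Count 152 days after February 19, 2291:
February 2291: 28 − 19 = 9 days remain (2291 is not a leap year, so February has 28 days).
Then March (31), April (30), May (31), June (30): 31 + 30 + 31 + 30 = 122 days.
July 1–21, 2291: 21 days.
Total: 9 + 122 + 21 = 152 days.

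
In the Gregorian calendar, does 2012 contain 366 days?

Yes

2012 is a leap year.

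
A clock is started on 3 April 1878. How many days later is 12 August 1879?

496

Day-of-year of April 3, 1878: 93.
Day-of-year of August 12, 1879: 224.
1878 has 365 days, so 365 − 93 = 272 days remain in 1878.
Total: 272 + 224 = 496 days.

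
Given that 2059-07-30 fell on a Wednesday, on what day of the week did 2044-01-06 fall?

Wednesday

Count forward from the earlier date (January 6, 2044) to the later (July 30, 2059):
Day-of-year of January 6, 2044: 6.
Day-of-year of July 30, 2059: 211.
2044 has 366 days, so 366 − 6 = 360 days remain in 2044.
Full years 2045–2058: 11 common + 3 leap = 11×365 + 3×366 = 5113 days.
Total: 360 + 5113 + 211 = 5684 days.
5684 is a multiple of 7, so 2044-01-06 falls on the same weekday: Wednesday.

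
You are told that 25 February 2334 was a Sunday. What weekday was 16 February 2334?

Count forward from the earlier date (February 16, 2334) to the later (February 25, 2334):
Within February 2334: 25 − 16 = 9 days.
9 mod 7 = 2, so 2 days before Sunday is Friday.

Friday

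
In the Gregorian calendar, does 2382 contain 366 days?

2382 is not a leap year.

No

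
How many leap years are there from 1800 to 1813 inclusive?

Years divisible by 4 in [1800, 1813]: 1800, 1804, 1808, 1812.
Of these, 1800 is divisible by 100 but not 400, so not leap.
Leap years: 4 − 1 = 3.

3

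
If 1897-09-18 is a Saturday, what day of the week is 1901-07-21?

September 18, 1897 → September 18, 1898: 365 days.
September 18, 1898 → September 18, 1899: 365 days.
September 18, 1899 → September 18, 1900: 365 days (1900 is not a leap year (divisible by 100 but not 400)).
September 1900: 30 − 18 = 12 days remain.
Then 9 full months totalling 273 days.
July 1–21, 1901: 21 days.
Residual: 306 days.
Total: 1401 days.
1401 mod 7 = 1, so 1 day after Saturday is Sunday.

Sunday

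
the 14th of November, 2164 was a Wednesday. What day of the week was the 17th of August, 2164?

Friday

Count forward from the earlier date (August 17, 2164) to the later (November 14, 2164):
August 2164: 31 − 17 = 14 days remain.
Then September (30), October (31): 30 + 31 = 61 days.
November 1–14, 2164: 14 days.
Total: 14 + 61 + 14 = 89 days.
89 mod 7 = 5, so 5 days before Wednesday is Friday.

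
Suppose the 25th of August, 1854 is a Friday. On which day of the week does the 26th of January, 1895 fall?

Saturday

From August 25, 1854 to August 25, 1894: 40 years, of which 10 contain a Feb 29 — 30×365 + 10×366 = 14610 days.
August 1894: 31 − 25 = 6 days remain.
Then September (30), October (31), November (30), December (31): 30 + 31 + 30 + 31 = 122 days.
January 1–26, 1895: 26 days.
Residual: 154 days.
Total: 14764 days.
14764 mod 7 = 1, so 1 day after Friday is Saturday.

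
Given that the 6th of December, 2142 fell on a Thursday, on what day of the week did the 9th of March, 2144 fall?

Day-of-year of December 6, 2142: 340.
Day-of-year of March 9, 2144: 69.
2142 has 365 days, so 365 − 340 = 25 days remain in 2142.
Full years: 2143: 365. Sum = 365.
Total: 25 + 365 + 69 = 459 days.
459 mod 7 = 4, so 4 days after Thursday is Monday.

Monday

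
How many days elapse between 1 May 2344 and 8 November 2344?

May 2344: 31 − 1 = 30 days remain.
Then June (30), July (31), August (31), September (30), October (31): 30 + 31 + 31 + 30 + 31 = 153 days.
November 1–8, 2344: 8 days.
Total: 30 + 153 + 8 = 191 days.

191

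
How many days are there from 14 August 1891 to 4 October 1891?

August 1891: 31 − 14 = 17 days remain.
Then September (30): 30 days.
October 1–4, 1891: 4 days.
Total: 17 + 30 + 4 = 51 days.

51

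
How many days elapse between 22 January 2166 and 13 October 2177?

4282

From January 22, 2166 to January 22, 2177: 11 years, of which 3 contain a Feb 29 — 8×365 + 3×366 = 4018 days.
January 2177: 31 − 22 = 9 days remain.
Then February 2177 (28), March (31), April (30), May (31), June (30), July (31), August (31), September (30): 28 + 31 + 30 + 31 + 30 + 31 + 31 + 30 = 242 days.
October 1–13, 2177: 13 days.
Residual: 264 days.
Total: 4282 days.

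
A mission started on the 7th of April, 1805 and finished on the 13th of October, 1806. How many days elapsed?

554

Day-of-year of April 7, 1805: 97.
Day-of-year of October 13, 1806: 286.
1805 has 365 days, so 365 − 97 = 268 days remain in 1805.
Total: 268 + 286 = 554 days.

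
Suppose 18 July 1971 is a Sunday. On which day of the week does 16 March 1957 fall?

Count forward from the earlier date (March 16, 1957) to the later (July 18, 1971):
Day-of-year of March 16, 1957: 75.
Day-of-year of July 18, 1971: 199.
1957 has 365 days, so 365 − 75 = 290 days remain in 1957.
Full years 1958–1970: 10 common + 3 leap = 10×365 + 3×366 = 4748 days.
Total: 290 + 4748 + 199 = 5237 days.
5237 mod 7 = 1, so 1 day before Sunday is Saturday.

Saturday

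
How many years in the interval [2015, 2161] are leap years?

36

Years divisible by 4: 2016, 2020, …, 2160 — 37 in all.
Of these, 2100 is divisible by 100 but not 400, so not leap.
Leap years: 37 − 1 = 36.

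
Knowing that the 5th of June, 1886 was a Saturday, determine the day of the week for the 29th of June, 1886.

Tuesday

Within June 1886: 29 − 5 = 24 days.
24 mod 7 = 3, so 3 days after Saturday is Tuesday.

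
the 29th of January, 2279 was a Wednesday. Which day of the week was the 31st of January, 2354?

Sunday

From January 29, 2279 to January 29, 2354: 75 years, of which 18 contain a Feb 29 — 57×365 + 18×366 = 27393 days.
(2300 is not a leap year (divisible by 100 but not 400).)
Within January 2354: 31 − 29 = 2 days.
Total: 27395 days.
27395 mod 7 = 4, so 4 days after Wednesday is Sunday.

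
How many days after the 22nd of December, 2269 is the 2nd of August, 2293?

8624

Day-of-year of December 22, 2269: 356.
Day-of-year of August 2, 2293: 214.
2269 has 365 days, so 365 − 356 = 9 days remain in 2269.
Full years 2270–2292: 17 common + 6 leap = 17×365 + 6×366 = 8401 days.
Total: 9 + 8401 + 214 = 8624 days.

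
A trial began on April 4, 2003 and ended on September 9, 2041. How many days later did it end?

14038

Day-of-year of April 4, 2003: 94.
Day-of-year of September 9, 2041: 252.
2003 has 365 days, so 365 − 94 = 271 days remain in 2003.
Full years 2004–2040: 27 common + 10 leap = 27×365 + 10×366 = 13515 days.
Total: 271 + 13515 + 252 = 14038 days.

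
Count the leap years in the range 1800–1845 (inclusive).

11

Years divisible by 4 in [1800, 1845]: 1800, 1804, 1808, 1812, 1816, 1820, 1824, 1828, 1832, 1836, 1840, 1844.
Of these, 1800 is divisible by 100 but not 400, so not leap.
Leap years: 12 − 1 = 11.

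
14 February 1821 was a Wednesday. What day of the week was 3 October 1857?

Saturday

From February 14, 1821 to February 14, 1857: 36 years, of which 9 contain a Feb 29 — 27×365 + 9×366 = 13149 days.
February 1857: 28 − 14 = 14 days remain (1857 is not a leap year, so February has 28 days).
Then March (31), April (30), May (31), June (30), July (31), August (31), September (30): 31 + 30 + 31 + 30 + 31 + 31 + 30 = 214 days.
October 1–3, 1857: 3 days.
Residual: 231 days.
Total: 13380 days.
13380 mod 7 = 3, so 3 days after Wednesday is Saturday.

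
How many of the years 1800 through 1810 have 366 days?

2

Years divisible by 4 in [1800, 1810]: 1800, 1804, 1808.
Of these, 1800 is divisible by 100 but not 400, so not leap.
Leap years: 3 − 1 = 2.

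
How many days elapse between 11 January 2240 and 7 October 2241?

635

January 2240: 31 − 11 = 20 days remain.
Then 20 full months totalling 608 days.
October 1–7, 2241: 7 days.
Total: 20 + 608 + 7 = 635 days.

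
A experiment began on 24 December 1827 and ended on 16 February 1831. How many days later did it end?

1150

Day-of-year of December 24, 1827: 358.
Day-of-year of February 16, 1831: 47.
1827 has 365 days, so 365 − 358 = 7 days remain in 1827.
Full years: 1828: 366; 1829: 365; 1830: 365. Sum = 1096.
Total: 7 + 1096 + 47 = 1150 days.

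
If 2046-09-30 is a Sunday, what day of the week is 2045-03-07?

Tuesday

Count forward from the earlier date (March 7, 2045) to the later (September 30, 2046):
March 2045: 31 − 7 = 24 days remain.
Then 17 full months totalling 518 days.
September 1–30, 2046: 30 days.
Total: 24 + 518 + 30 = 572 days.
572 mod 7 = 5, so 5 days before Sunday is Tuesday.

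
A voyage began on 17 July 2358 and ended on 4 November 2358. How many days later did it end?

110

July 2358: 31 − 17 = 14 days remain.
Then August (31), September (30), October (31): 31 + 30 + 31 = 92 days.
November 1–4, 2358: 4 days.
Total: 14 + 92 + 4 = 110 days.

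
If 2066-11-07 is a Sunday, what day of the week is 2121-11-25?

Day-of-year of November 7, 2066: 311.
Day-of-year of November 25, 2121: 329.
2066 has 365 days, so 365 − 311 = 54 days remain in 2066.
Full years 2067–2120: 41 common + 13 leap = 41×365 + 13×366 = 19723 days.
Total: 54 + 19723 + 329 = 20106 days.
20106 mod 7 = 2, so 2 days after Sunday is Tuesday.

Tuesday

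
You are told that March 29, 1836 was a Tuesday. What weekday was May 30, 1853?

Day-of-year of March 29, 1836: 89.
Day-of-year of May 30, 1853: 150.
1836 has 366 days, so 366 − 89 = 277 days remain in 1836.
Full years 1837–1852: 12 common + 4 leap = 12×365 + 4×366 = 5844 days.
Total: 277 + 5844 + 150 = 6271 days.
6271 mod 7 = 6, so 6 days after Tuesday is Monday.

Monday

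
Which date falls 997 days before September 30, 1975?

January 6, 1973

Count 997 days before September 30, 1975:
January 6, 1973 → January 6, 1974: 365 days.
January 6, 1974 → January 6, 1975: 365 days.
January 1975: 31 − 6 = 25 days remain.
Then February 1975 (28), March (31), April (30), May (31), June (30), July (31), August (31): 28 + 31 + 30 + 31 + 30 + 31 + 31 = 212 days.
September 1–30, 1975: 30 days.
Residual: 267 days.
Total: 997 days.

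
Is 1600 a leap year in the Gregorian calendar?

Yes

1600 is a leap year (divisible by 400).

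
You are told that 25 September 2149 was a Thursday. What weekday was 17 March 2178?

From September 25, 2149 to September 25, 2177: 28 years, of which 7 contain a Feb 29 — 21×365 + 7×366 = 10227 days.
September 2177: 30 − 25 = 5 days remain.
Then October (31), November (30), December (31), January (31), February 2178 (28): 31 + 30 + 31 + 31 + 28 = 151 days.
March 1–17, 2178: 17 days.
Residual: 173 days.
Total: 10400 days.
10400 mod 7 = 5, so 5 days after Thursday is Tuesday.

Tuesday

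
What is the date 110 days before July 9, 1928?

March 21, 1928

Count 110 days before July 9, 1928:
March 1928: 31 − 21 = 10 days remain.
Then April (30), May (31), June (30): 30 + 31 + 30 = 91 days.
July 1–9, 1928: 9 days.
Total: 10 + 91 + 9 = 110 days.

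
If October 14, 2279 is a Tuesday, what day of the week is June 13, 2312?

From October 14, 2279 to October 14, 2311: 32 years, of which 7 contain a Feb 29 — 25×365 + 7×366 = 11687 days.
(2300 is not a leap year (divisible by 100 but not 400).)
October 2311: 31 − 14 = 17 days remain.
Then November (30), December (31), January (31), February 2312 (29), March (31), April (30), May (31): 30 + 31 + 31 + 29 + 31 + 30 + 31 = 213 days.
June 1–13, 2312: 13 days.
Residual: 243 days.
Total: 11930 days.
11930 mod 7 = 2, so 2 days after Tuesday is Thursday.

Thursday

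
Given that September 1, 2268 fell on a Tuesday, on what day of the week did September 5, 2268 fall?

Within September 2268: 5 − 1 = 4 days.
4 mod 7 = 4, so 4 days after Tuesday is Saturday.

Saturday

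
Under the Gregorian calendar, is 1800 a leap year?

1800 is not a leap year (divisible by 100 but not 400).

No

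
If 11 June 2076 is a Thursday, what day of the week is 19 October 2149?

Day-of-year of June 11, 2076: 163.
Day-of-year of October 19, 2149: 292.
2076 has 366 days, so 366 − 163 = 203 days remain in 2076.
Full years 2077–2148: 55 common + 17 leap = 55×365 + 17×366 = 26297 days.
Total: 203 + 26297 + 292 = 26792 days.
26792 mod 7 = 3, so 3 days after Thursday is Sunday.

Sunday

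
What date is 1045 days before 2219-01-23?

2216-03-14

Count 1045 days before January 23, 2219:
Day-of-year of March 14, 2216: 74.
Day-of-year of January 23, 2219: 23.
2216 has 366 days, so 366 − 74 = 292 days remain in 2216.
Full years: 2217: 365; 2218: 365. Sum = 730.
Total: 292 + 730 + 23 = 1045 days.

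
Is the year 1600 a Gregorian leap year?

1600 is a leap year (divisible by 400).

Yes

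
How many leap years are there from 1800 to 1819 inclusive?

Years divisible by 4 in [1800, 1819]: 1800, 1804, 1808, 1812, 1816.
Of these, 1800 is divisible by 100 but not 400, so not leap.
Leap years: 5 − 1 = 4.

4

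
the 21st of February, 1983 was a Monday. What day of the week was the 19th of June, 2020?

From February 21, 1983 to February 21, 2020: 37 years, of which 9 contain a Feb 29 — 28×365 + 9×366 = 13514 days.
(2000 is a leap year (divisible by 400).)
February 2020: 29 − 21 = 8 days remain (2020 is a leap year, so February has 29 days).
Then March (31), April (30), May (31): 31 + 30 + 31 = 92 days.
June 1–19, 2020: 19 days.
Residual: 119 days.
Total: 13633 days.
13633 mod 7 = 4, so 4 days after Monday is Friday.

Friday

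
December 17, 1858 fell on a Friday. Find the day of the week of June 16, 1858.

Wednesday

Count forward from the earlier date (June 16, 1858) to the later (December 17, 1858):
June 1858: 30 − 16 = 14 days remain.
Then July (31), August (31), September (30), October (31), November (30): 31 + 31 + 30 + 31 + 30 = 153 days.
December 1–17, 1858: 17 days.
Total: 14 + 153 + 17 = 184 days.
184 mod 7 = 2, so 2 days before Friday is Wednesday.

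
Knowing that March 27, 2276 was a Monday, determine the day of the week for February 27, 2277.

March 2276: 31 − 27 = 4 days remain.
Then 10 full months totalling 306 days.
February 1–27, 2277: 27 days (2277 is not a leap year).
Total: 4 + 306 + 27 = 337 days.
337 mod 7 = 1, so 1 day after Monday is Tuesday.

Tuesday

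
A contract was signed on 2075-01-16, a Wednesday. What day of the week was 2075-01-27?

Within January 2075: 27 − 16 = 11 days.
11 mod 7 = 4, so 4 days after Wednesday is Sunday.

Sunday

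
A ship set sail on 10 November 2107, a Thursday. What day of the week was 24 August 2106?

Tuesday

Count forward from the earlier date (August 24, 2106) to the later (November 10, 2107):
August 24, 2106 → August 24, 2107: 365 days.
August 2107: 31 − 24 = 7 days remain.
Then September (30), October (31): 30 + 31 = 61 days.
November 1–10, 2107: 10 days.
Residual: 78 days.
Total: 443 days.
443 mod 7 = 2, so 2 days before Thursday is Tuesday.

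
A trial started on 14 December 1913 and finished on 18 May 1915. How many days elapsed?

December 1913: 31 − 14 = 17 days remain.
Then 16 full months totalling 485 days.
May 1–18, 1915: 18 days.
Total: 17 + 485 + 18 = 520 days.

520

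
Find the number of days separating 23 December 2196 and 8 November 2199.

1050

December 23, 2196 → December 23, 2197: 365 days.
December 23, 2197 → December 23, 2198: 365 days.
December 2198: 31 − 23 = 8 days remain.
Then 10 full months totalling 304 days.
November 1–8, 2199: 8 days.
Residual: 320 days.
Total: 1050 days.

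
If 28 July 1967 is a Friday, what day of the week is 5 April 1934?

Count forward from the earlier date (April 5, 1934) to the later (July 28, 1967):
From April 5, 1934 to April 5, 1967: 33 years, of which 8 contain a Feb 29 — 25×365 + 8×366 = 12053 days.
April 1967: 30 − 5 = 25 days remain.
Then May (31), June (30): 31 + 30 = 61 days.
July 1–28, 1967: 28 days.
Residual: 114 days.
Total: 12167 days.
12167 mod 7 = 1, so 1 day before Friday is Thursday.

Thursday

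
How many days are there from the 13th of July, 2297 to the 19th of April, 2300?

1010

Day-of-year of July 13, 2297: 194.
Day-of-year of April 19, 2300: 109.
2297 has 365 days, so 365 − 194 = 171 days remain in 2297.
Full years: 2298: 365; 2299: 365. Sum = 730.
Total: 171 + 730 + 109 = 1010 days.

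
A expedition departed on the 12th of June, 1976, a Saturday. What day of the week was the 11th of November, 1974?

Monday

Count forward from the earlier date (November 11, 1974) to the later (June 12, 1976):
Day-of-year of November 11, 1974: 315.
Day-of-year of June 12, 1976: 164.
1974 has 365 days, so 365 − 315 = 50 days remain in 1974.
Full years: 1975: 365. Sum = 365.
Total: 50 + 365 + 164 = 579 days.
579 mod 7 = 5, so 5 days before Saturday is Monday.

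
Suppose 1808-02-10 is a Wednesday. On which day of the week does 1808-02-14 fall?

Within February 1808: 14 − 10 = 4 days.
4 mod 7 = 4, so 4 days after Wednesday is Sunday.

Sunday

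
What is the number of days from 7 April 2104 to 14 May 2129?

Day-of-year of April 7, 2104: 98.
Day-of-year of May 14, 2129: 134.
2104 has 366 days, so 366 − 98 = 268 days remain in 2104.
Full years 2105–2128: 18 common + 6 leap = 18×365 + 6×366 = 8766 days.
Total: 268 + 8766 + 134 = 9168 days.

9168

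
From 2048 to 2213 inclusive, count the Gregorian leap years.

40

Years divisible by 4: 2048, 2052, …, 2212 — 42 in all.
Of these, 2100, 2200 are divisible by 100 but not 400, so not leap.
Leap years: 42 − 2 = 40.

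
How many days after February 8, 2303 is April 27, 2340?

13593

Day-of-year of February 8, 2303: 39.
Day-of-year of April 27, 2340: 118.
2303 has 365 days, so 365 − 39 = 326 days remain in 2303.
Full years 2304–2339: 27 common + 9 leap = 27×365 + 9×366 = 13149 days.
Total: 326 + 13149 + 118 = 13593 days.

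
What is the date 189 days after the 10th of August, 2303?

the 15th of February, 2304

Count 189 days after August 10, 2303:
August 2303: 31 − 10 = 21 days remain.
Then September (30), October (31), November (30), December (31), January (31): 30 + 31 + 30 + 31 + 31 = 153 days.
February 1–15, 2304: 15 days (2304 is a leap year).
Total: 21 + 153 + 15 = 189 days.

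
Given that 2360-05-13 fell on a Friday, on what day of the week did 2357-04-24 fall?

Wednesday

Count forward from the earlier date (April 24, 2357) to the later (May 13, 2360):
Day-of-year of April 24, 2357: 114.
Day-of-year of May 13, 2360: 134.
2357 has 365 days, so 365 − 114 = 251 days remain in 2357.
Full years: 2358: 365; 2359: 365. Sum = 730.
Total: 251 + 730 + 134 = 1115 days.
1115 mod 7 = 2, so 2 days before Friday is Wednesday.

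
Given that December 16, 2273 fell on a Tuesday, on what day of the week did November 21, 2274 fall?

Saturday

December 2273: 31 − 16 = 15 days remain.
Then 10 full months totalling 304 days.
November 1–21, 2274: 21 days.
Total: 15 + 304 + 21 = 340 days.
340 mod 7 = 4, so 4 days after Tuesday is Saturday.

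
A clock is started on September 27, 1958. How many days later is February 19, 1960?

September 27, 1958 → September 27, 1959: 365 days.
September 1959: 30 − 27 = 3 days remain.
Then October (31), November (30), December (31), January (31): 31 + 30 + 31 + 31 = 123 days.
February 1–19, 1960: 19 days (1960 is a leap year).
Residual: 145 days.
Total: 510 days.

510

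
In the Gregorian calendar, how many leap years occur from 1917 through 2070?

38

Years divisible by 4: 1920, 1924, …, 2068 — 38 in all.
2000 is divisible by 400, so still leap.
No century exceptions apply. Count: 38.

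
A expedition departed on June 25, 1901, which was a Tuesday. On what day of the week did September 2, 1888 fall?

Sunday

Count forward from the earlier date (September 2, 1888) to the later (June 25, 1901):
From September 2, 1888 to September 2, 1900: 12 years, of which 2 contain a Feb 29 — 10×365 + 2×366 = 4382 days.
(1900 is not a leap year (divisible by 100 but not 400).)
September 1900: 30 − 2 = 28 days remain.
Then October (31), November (30), December (31), January (31), February 1901 (28), March (31), April (30), May (31): 31 + 30 + 31 + 31 + 28 + 31 + 30 + 31 = 243 days.
June 1–25, 1901: 25 days.
Residual: 296 days.
Total: 4678 days.
4678 mod 7 = 2, so 2 days before Tuesday is Sunday.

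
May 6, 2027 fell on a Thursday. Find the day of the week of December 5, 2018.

Count forward from the earlier date (December 5, 2018) to the later (May 6, 2027):
From December 5, 2018 to December 5, 2026: 8 years, of which 2 contain a Feb 29 — 6×365 + 2×366 = 2922 days.
December 2026: 31 − 5 = 26 days remain.
Then January (31), February 2027 (28), March (31), April (30): 31 + 28 + 31 + 30 = 120 days.
May 1–6, 2027: 6 days.
Residual: 152 days.
Total: 3074 days.
3074 mod 7 = 1, so 1 day before Thursday is Wednesday.

Wednesday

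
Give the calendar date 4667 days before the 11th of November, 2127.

the 31st of January, 2115

Count 4667 days before November 11, 2127:
Day-of-year of January 31, 2115: 31.
Day-of-year of November 11, 2127: 315.
2115 has 365 days, so 365 − 31 = 334 days remain in 2115.
Full years 2116–2126: 8 common + 3 leap = 8×365 + 3×366 = 4018 days.
Total: 334 + 4018 + 315 = 4667 days.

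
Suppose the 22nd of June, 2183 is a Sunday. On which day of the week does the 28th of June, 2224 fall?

Monday

Day-of-year of June 22, 2183: 173.
Day-of-year of June 28, 2224: 180.
2183 has 365 days, so 365 − 173 = 192 days remain in 2183.
Full years 2184–2223: 31 common + 9 leap = 31×365 + 9×366 = 14609 days.
Total: 192 + 14609 + 180 = 14981 days.
14981 mod 7 = 1, so 1 day after Sunday is Monday.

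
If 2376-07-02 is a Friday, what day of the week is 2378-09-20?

Wednesday

Day-of-year of July 2, 2376: 184.
Day-of-year of September 20, 2378: 263.
2376 has 366 days, so 366 − 184 = 182 days remain in 2376.
Full years: 2377: 365. Sum = 365.
Total: 182 + 365 + 263 = 810 days.
810 mod 7 = 5, so 5 days after Friday is Wednesday.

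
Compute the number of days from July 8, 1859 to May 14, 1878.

6885

Day-of-year of July 8, 1859: 189.
Day-of-year of May 14, 1878: 134.
1859 has 365 days, so 365 − 189 = 176 days remain in 1859.
Full years 1860–1877: 13 common + 5 leap = 13×365 + 5×366 = 6575 days.
Total: 176 + 6575 + 134 = 6885 days.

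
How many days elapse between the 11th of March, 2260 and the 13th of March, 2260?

Within March 2260: 13 − 11 = 2 days.

2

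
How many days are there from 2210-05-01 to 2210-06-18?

48

May 2210: 31 − 1 = 30 days remain.
June 1–18, 2210: 18 days.
Total: 30 + 18 = 48 days.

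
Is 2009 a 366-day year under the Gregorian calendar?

2009 is not a leap year.

No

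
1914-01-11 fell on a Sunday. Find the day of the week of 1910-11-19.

Saturday

Count forward from the earlier date (November 19, 1910) to the later (January 11, 1914):
November 19, 1910 → November 19, 1911: 365 days.
November 19, 1911 → November 19, 1912: 366 days (1912 is a leap year).
November 19, 1912 → November 19, 1913: 365 days.
November 1913: 30 − 19 = 11 days remain.
Then December (31): 31 days.
January 1–11, 1914: 11 days.
Residual: 53 days.
Total: 1149 days.
1149 mod 7 = 1, so 1 day before Sunday is Saturday.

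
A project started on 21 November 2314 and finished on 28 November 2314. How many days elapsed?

Within November 2314: 28 − 21 = 7 days.

7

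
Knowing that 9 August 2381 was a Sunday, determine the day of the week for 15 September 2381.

August 2381: 31 − 9 = 22 days remain.
September 1–15, 2381: 15 days.
Total: 22 + 15 = 37 days.
37 mod 7 = 2, so 2 days after Sunday is Tuesday.

Tuesday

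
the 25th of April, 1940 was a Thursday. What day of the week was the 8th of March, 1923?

Count forward from the earlier date (March 8, 1923) to the later (April 25, 1940):
From March 8, 1923 to March 8, 1940: 17 years, of which 5 contain a Feb 29 — 12×365 + 5×366 = 6210 days.
March 1940: 31 − 8 = 23 days remain.
April 1–25, 1940: 25 days.
Residual: 48 days.
Total: 6258 days.
6258 is a multiple of 7, so the 8th of March, 1923 falls on the same weekday: Thursday.

Thursday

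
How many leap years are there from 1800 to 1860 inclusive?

Years divisible by 4: 1800, 1804, …, 1860 — 16 in all.
Of these, 1800 is divisible by 100 but not 400, so not leap.
Leap years: 16 − 1 = 15.

15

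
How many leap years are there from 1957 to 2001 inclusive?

Years divisible by 4 in [1957, 2001]: 1960, 1964, 1968, 1972, 1976, 1980, 1984, 1988, 1992, 1996, 2000.
2000 is divisible by 400, so still leap.
No century exceptions apply. Count: 11.

11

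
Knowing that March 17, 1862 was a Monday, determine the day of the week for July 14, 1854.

Friday

Count forward from the earlier date (July 14, 1854) to the later (March 17, 1862):
Day-of-year of July 14, 1854: 195.
Day-of-year of March 17, 1862: 76.
1854 has 365 days, so 365 − 195 = 170 days remain in 1854.
Full years 1855–1861: 5 common + 2 leap = 5×365 + 2×366 = 2557 days.
Total: 170 + 2557 + 76 = 2803 days.
2803 mod 7 = 3, so 3 days before Monday is Friday.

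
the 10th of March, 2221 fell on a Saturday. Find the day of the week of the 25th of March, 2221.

Within March 2221: 25 − 10 = 15 days.
15 mod 7 = 1, so 1 day after Saturday is Sunday.

Sunday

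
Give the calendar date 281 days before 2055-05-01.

2054-07-24

Count 281 days before May 1, 2055:
July 2054: 31 − 24 = 7 days remain.
Then 9 full months totalling 273 days.
May 1, 2055: 1 day.
Total: 7 + 273 + 1 = 281 days.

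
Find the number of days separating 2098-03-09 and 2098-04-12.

34

March 2098: 31 − 9 = 22 days remain.
April 1–12, 2098: 12 days.
Total: 22 + 12 = 34 days.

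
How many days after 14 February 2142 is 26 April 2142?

71

February 2142: 28 − 14 = 14 days remain (2142 is not a leap year, so February has 28 days).
Then March (31): 31 days.
April 1–26, 2142: 26 days.
Total: 14 + 31 + 26 = 71 days.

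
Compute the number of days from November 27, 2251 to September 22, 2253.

665

November 27, 2251 → November 27, 2252: 366 days (2252 is a leap year).
November 2252: 30 − 27 = 3 days remain.
Then 9 full months totalling 274 days.
September 1–22, 2253: 22 days.
Residual: 299 days.
Total: 665 days.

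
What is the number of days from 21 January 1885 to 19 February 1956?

From January 21, 1885 to January 21, 1956: 71 years, of which 16 contain a Feb 29 — 55×365 + 16×366 = 25931 days.
(1900 is not a leap year (divisible by 100 but not 400).)
January 1956: 31 − 21 = 10 days remain.
February 1–19, 1956: 19 days (1956 is a leap year).
Residual: 29 days.
Total: 25960 days.

25960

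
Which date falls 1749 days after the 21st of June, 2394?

the 5th of April, 2399

Count 1749 days after June 21, 2394:
June 21, 2394 → June 21, 2395: 365 days.
June 21, 2395 → June 21, 2396: 366 days (2396 is a leap year).
June 21, 2396 → June 21, 2397: 365 days.
June 21, 2397 → June 21, 2398: 365 days.
June 2398: 30 − 21 = 9 days remain.
Then 9 full months totalling 274 days.
April 1–5, 2399: 5 days.
Residual: 288 days.
Total: 1749 days.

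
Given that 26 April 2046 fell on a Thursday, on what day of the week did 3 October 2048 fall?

April 26, 2046 → April 26, 2047: 365 days.
April 26, 2047 → April 26, 2048: 366 days (2048 is a leap year).
April 2048: 30 − 26 = 4 days remain.
Then May (31), June (30), July (31), August (31), September (30): 31 + 30 + 31 + 31 + 30 = 153 days.
October 1–3, 2048: 3 days.
Residual: 160 days.
Total: 891 days.
891 mod 7 = 2, so 2 days after Thursday is Saturday.

Saturday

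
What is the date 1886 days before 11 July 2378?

12 May 2373

Count 1886 days before July 11, 2378:
Day-of-year of May 12, 2373: 132.
Day-of-year of July 11, 2378: 192.
2373 has 365 days, so 365 − 132 = 233 days remain in 2373.
Full years: 2374: 365; 2375: 365; 2376: 366; 2377: 365. Sum = 1461.
Total: 233 + 1461 + 192 = 1886 days.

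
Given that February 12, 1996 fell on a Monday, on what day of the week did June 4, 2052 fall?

Tuesday

Day-of-year of February 12, 1996: 43.
Day-of-year of June 4, 2052: 156.
1996 has 366 days, so 366 − 43 = 323 days remain in 1996.
Full years 1997–2051: 42 common + 13 leap = 42×365 + 13×366 = 20088 days.
Total: 323 + 20088 + 156 = 20567 days.
20567 mod 7 = 1, so 1 day after Monday is Tuesday.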